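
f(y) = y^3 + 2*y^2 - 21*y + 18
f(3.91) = 26.24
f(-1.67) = 53.99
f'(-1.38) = -20.81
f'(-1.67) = -19.31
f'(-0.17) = -21.59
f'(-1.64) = -19.49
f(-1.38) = 48.16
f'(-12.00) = 363.00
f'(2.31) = 4.25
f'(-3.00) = -6.00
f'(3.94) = 41.33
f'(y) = 3*y^2 + 4*y - 21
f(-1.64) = 53.41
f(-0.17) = 21.62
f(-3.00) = 72.00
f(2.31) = -7.51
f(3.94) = 27.47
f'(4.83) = 68.31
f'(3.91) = 40.50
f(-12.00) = -1170.00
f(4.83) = 75.91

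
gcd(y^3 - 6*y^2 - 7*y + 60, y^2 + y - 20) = y - 4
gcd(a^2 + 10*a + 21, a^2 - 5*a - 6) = 1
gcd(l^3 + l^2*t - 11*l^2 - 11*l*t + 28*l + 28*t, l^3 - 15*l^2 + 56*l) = l - 7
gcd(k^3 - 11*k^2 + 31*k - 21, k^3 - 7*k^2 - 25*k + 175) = k - 7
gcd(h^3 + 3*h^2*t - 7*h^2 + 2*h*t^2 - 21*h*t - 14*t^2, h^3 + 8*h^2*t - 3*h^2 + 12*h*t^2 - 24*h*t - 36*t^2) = h + 2*t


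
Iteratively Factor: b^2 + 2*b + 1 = (b + 1)*(b + 1)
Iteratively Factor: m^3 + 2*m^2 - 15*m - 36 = (m + 3)*(m^2 - m - 12) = (m + 3)^2*(m - 4)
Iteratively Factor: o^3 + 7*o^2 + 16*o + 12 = (o + 2)*(o^2 + 5*o + 6) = (o + 2)^2*(o + 3)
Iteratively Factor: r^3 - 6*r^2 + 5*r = (r - 5)*(r^2 - r) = (r - 5)*(r - 1)*(r)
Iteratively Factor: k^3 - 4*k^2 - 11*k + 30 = (k - 2)*(k^2 - 2*k - 15) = (k - 2)*(k + 3)*(k - 5)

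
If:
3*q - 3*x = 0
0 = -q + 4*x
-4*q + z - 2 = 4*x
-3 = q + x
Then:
No Solution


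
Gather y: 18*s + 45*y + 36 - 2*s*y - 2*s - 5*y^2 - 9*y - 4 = 16*s - 5*y^2 + y*(36 - 2*s) + 32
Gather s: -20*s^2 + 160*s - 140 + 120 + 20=-20*s^2 + 160*s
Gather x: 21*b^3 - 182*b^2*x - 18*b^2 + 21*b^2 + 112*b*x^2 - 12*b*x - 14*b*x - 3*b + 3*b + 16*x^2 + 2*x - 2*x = 21*b^3 + 3*b^2 + x^2*(112*b + 16) + x*(-182*b^2 - 26*b)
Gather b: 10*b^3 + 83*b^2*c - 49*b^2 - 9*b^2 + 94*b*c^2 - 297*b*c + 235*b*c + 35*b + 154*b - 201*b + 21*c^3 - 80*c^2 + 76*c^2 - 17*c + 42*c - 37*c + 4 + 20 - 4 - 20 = 10*b^3 + b^2*(83*c - 58) + b*(94*c^2 - 62*c - 12) + 21*c^3 - 4*c^2 - 12*c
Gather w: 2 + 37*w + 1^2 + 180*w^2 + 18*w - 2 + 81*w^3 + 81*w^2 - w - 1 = 81*w^3 + 261*w^2 + 54*w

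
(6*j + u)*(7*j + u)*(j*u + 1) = 42*j^3*u + 13*j^2*u^2 + 42*j^2 + j*u^3 + 13*j*u + u^2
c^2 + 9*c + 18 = (c + 3)*(c + 6)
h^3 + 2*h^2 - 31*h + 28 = (h - 4)*(h - 1)*(h + 7)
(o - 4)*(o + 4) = o^2 - 16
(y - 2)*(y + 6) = y^2 + 4*y - 12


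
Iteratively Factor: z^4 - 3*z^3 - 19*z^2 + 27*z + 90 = (z + 2)*(z^3 - 5*z^2 - 9*z + 45) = (z + 2)*(z + 3)*(z^2 - 8*z + 15) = (z - 5)*(z + 2)*(z + 3)*(z - 3)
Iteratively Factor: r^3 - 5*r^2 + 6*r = (r - 3)*(r^2 - 2*r) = (r - 3)*(r - 2)*(r)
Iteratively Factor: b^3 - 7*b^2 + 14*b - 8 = (b - 1)*(b^2 - 6*b + 8) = (b - 4)*(b - 1)*(b - 2)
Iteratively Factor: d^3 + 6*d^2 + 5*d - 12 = (d + 3)*(d^2 + 3*d - 4) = (d - 1)*(d + 3)*(d + 4)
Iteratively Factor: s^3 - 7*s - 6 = (s - 3)*(s^2 + 3*s + 2) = (s - 3)*(s + 1)*(s + 2)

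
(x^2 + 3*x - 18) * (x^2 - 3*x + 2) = x^4 - 25*x^2 + 60*x - 36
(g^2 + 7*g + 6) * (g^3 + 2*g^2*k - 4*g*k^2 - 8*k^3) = g^5 + 2*g^4*k + 7*g^4 - 4*g^3*k^2 + 14*g^3*k + 6*g^3 - 8*g^2*k^3 - 28*g^2*k^2 + 12*g^2*k - 56*g*k^3 - 24*g*k^2 - 48*k^3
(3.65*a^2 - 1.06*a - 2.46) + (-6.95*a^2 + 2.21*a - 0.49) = -3.3*a^2 + 1.15*a - 2.95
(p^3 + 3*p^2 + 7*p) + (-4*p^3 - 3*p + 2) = -3*p^3 + 3*p^2 + 4*p + 2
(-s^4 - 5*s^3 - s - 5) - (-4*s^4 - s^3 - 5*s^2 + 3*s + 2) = 3*s^4 - 4*s^3 + 5*s^2 - 4*s - 7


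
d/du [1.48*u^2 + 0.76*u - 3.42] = 2.96*u + 0.76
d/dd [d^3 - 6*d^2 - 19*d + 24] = 3*d^2 - 12*d - 19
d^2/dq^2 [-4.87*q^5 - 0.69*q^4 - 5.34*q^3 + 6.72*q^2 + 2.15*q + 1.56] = -97.4*q^3 - 8.28*q^2 - 32.04*q + 13.44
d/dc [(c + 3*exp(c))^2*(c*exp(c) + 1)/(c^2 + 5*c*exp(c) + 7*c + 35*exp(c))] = (c + 3*exp(c))*(-(c + 3*exp(c))*(c*exp(c) + 1)*(5*c*exp(c) + 2*c + 40*exp(c) + 7) + ((c + 1)*(c + 3*exp(c))*exp(c) + 2*(c*exp(c) + 1)*(3*exp(c) + 1))*(c^2 + 5*c*exp(c) + 7*c + 35*exp(c)))/(c^2 + 5*c*exp(c) + 7*c + 35*exp(c))^2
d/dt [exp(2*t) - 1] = 2*exp(2*t)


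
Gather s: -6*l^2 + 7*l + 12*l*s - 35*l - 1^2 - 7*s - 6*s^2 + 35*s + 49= -6*l^2 - 28*l - 6*s^2 + s*(12*l + 28) + 48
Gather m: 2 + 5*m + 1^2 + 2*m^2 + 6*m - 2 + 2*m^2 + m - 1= 4*m^2 + 12*m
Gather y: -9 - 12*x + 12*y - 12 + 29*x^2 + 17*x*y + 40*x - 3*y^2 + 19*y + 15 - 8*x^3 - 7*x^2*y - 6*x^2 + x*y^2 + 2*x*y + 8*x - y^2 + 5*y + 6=-8*x^3 + 23*x^2 + 36*x + y^2*(x - 4) + y*(-7*x^2 + 19*x + 36)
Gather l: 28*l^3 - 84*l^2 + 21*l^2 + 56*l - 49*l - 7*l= 28*l^3 - 63*l^2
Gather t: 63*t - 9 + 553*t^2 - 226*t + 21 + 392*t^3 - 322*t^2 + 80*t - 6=392*t^3 + 231*t^2 - 83*t + 6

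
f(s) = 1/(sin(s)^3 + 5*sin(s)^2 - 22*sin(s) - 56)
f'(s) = (-3*sin(s)^2*cos(s) - 10*sin(s)*cos(s) + 22*cos(s))/(sin(s)^3 + 5*sin(s)^2 - 22*sin(s) - 56)^2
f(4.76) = -0.03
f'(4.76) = 0.00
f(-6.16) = -0.02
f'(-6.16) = 0.01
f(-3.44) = -0.02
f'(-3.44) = -0.00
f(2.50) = -0.01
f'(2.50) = -0.00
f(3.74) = -0.02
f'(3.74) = -0.01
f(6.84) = -0.02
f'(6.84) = 0.00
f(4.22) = -0.03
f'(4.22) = -0.01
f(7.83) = -0.01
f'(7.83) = 0.00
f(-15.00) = -0.03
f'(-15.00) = -0.01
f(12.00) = -0.02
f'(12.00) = 0.01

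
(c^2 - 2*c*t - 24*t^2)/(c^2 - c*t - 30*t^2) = (c + 4*t)/(c + 5*t)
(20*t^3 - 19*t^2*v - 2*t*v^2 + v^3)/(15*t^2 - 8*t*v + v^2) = (4*t^2 - 3*t*v - v^2)/(3*t - v)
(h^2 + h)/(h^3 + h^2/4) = 4*(h + 1)/(h*(4*h + 1))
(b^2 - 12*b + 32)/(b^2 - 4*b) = (b - 8)/b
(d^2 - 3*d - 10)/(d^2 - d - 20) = (d + 2)/(d + 4)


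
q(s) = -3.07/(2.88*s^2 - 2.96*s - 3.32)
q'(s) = -3.07*(2.96 - 5.76*s)/(2.88*s^2 - 2.96*s - 3.32)^2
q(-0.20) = 1.17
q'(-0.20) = -1.85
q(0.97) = 0.88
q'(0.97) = 0.67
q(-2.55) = -0.13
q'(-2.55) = -0.10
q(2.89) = -0.25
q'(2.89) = 0.28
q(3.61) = -0.13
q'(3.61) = 0.10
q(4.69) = -0.07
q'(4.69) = 0.03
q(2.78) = -0.29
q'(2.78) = 0.35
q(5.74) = -0.04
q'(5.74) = 0.02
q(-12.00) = -0.01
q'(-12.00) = -0.00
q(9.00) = -0.02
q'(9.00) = 0.00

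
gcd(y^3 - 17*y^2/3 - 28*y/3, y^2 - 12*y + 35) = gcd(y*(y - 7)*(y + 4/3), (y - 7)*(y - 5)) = y - 7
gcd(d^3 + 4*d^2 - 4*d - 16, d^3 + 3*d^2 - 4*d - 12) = d^2 - 4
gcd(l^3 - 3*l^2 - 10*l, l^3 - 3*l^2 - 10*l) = l^3 - 3*l^2 - 10*l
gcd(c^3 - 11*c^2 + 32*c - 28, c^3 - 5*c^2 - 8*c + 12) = 1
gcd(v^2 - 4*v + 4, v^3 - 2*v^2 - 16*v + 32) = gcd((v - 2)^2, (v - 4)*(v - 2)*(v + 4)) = v - 2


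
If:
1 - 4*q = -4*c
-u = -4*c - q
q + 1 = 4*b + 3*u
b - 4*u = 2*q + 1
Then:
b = 23/51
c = -19/204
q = 8/51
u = -11/51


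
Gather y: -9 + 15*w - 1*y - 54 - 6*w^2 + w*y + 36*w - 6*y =-6*w^2 + 51*w + y*(w - 7) - 63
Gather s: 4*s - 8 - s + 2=3*s - 6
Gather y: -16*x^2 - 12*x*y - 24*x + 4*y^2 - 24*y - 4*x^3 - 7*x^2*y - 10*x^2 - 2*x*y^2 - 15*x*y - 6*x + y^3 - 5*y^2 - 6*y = -4*x^3 - 26*x^2 - 30*x + y^3 + y^2*(-2*x - 1) + y*(-7*x^2 - 27*x - 30)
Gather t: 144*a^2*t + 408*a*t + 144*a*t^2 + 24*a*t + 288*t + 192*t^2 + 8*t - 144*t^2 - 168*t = t^2*(144*a + 48) + t*(144*a^2 + 432*a + 128)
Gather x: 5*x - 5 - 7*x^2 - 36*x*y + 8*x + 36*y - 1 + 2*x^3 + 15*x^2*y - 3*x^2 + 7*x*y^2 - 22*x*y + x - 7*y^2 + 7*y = 2*x^3 + x^2*(15*y - 10) + x*(7*y^2 - 58*y + 14) - 7*y^2 + 43*y - 6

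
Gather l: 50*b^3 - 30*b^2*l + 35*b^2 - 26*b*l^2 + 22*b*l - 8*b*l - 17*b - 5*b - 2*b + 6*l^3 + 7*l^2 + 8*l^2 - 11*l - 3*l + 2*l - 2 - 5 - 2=50*b^3 + 35*b^2 - 24*b + 6*l^3 + l^2*(15 - 26*b) + l*(-30*b^2 + 14*b - 12) - 9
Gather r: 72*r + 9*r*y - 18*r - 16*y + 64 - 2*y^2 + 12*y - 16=r*(9*y + 54) - 2*y^2 - 4*y + 48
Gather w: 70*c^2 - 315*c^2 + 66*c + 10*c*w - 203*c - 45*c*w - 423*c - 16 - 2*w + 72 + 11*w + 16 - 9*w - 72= -245*c^2 - 35*c*w - 560*c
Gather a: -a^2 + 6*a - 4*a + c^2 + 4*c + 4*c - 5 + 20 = -a^2 + 2*a + c^2 + 8*c + 15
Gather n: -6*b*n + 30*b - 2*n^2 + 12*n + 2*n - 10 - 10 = 30*b - 2*n^2 + n*(14 - 6*b) - 20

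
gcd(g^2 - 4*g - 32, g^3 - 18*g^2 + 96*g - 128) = g - 8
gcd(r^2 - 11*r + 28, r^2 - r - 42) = r - 7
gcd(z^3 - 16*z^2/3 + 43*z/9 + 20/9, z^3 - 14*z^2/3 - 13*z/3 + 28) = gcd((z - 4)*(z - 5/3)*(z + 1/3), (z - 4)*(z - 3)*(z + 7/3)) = z - 4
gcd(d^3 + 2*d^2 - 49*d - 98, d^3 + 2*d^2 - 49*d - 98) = d^3 + 2*d^2 - 49*d - 98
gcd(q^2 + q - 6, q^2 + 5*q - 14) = q - 2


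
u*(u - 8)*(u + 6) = u^3 - 2*u^2 - 48*u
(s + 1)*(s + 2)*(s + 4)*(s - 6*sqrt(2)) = s^4 - 6*sqrt(2)*s^3 + 7*s^3 - 42*sqrt(2)*s^2 + 14*s^2 - 84*sqrt(2)*s + 8*s - 48*sqrt(2)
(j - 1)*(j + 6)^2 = j^3 + 11*j^2 + 24*j - 36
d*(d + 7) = d^2 + 7*d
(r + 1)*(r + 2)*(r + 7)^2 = r^4 + 17*r^3 + 93*r^2 + 175*r + 98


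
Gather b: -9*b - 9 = -9*b - 9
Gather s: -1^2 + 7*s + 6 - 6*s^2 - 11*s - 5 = -6*s^2 - 4*s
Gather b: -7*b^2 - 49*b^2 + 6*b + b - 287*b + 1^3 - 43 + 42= -56*b^2 - 280*b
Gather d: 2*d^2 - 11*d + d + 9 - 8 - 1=2*d^2 - 10*d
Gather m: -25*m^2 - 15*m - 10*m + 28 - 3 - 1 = -25*m^2 - 25*m + 24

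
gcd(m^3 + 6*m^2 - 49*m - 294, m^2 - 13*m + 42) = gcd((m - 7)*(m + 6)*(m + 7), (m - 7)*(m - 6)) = m - 7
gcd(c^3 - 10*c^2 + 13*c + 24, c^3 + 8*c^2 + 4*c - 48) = 1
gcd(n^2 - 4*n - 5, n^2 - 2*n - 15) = n - 5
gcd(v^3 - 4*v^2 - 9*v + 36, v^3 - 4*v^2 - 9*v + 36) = v^3 - 4*v^2 - 9*v + 36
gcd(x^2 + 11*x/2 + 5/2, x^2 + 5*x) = x + 5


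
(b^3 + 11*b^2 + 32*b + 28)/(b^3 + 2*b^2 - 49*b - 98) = (b + 2)/(b - 7)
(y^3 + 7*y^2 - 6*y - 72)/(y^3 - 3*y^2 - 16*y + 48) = (y + 6)/(y - 4)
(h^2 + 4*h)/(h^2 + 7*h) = (h + 4)/(h + 7)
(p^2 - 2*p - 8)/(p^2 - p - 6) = (p - 4)/(p - 3)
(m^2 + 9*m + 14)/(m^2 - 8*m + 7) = (m^2 + 9*m + 14)/(m^2 - 8*m + 7)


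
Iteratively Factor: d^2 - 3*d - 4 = (d - 4)*(d + 1)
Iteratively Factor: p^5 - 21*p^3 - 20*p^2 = (p)*(p^4 - 21*p^2 - 20*p) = p*(p + 4)*(p^3 - 4*p^2 - 5*p) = p*(p + 1)*(p + 4)*(p^2 - 5*p) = p^2*(p + 1)*(p + 4)*(p - 5)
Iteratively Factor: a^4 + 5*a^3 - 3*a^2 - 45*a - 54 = (a + 3)*(a^3 + 2*a^2 - 9*a - 18) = (a - 3)*(a + 3)*(a^2 + 5*a + 6) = (a - 3)*(a + 2)*(a + 3)*(a + 3)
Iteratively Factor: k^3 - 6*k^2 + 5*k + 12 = (k - 3)*(k^2 - 3*k - 4) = (k - 4)*(k - 3)*(k + 1)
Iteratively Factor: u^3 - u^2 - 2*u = (u)*(u^2 - u - 2) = u*(u + 1)*(u - 2)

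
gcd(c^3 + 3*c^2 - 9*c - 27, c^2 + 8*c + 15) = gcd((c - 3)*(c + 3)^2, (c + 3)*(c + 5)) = c + 3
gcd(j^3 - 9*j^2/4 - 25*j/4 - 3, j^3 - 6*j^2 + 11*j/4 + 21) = j - 4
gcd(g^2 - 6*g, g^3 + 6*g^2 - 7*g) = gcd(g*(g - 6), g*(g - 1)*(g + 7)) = g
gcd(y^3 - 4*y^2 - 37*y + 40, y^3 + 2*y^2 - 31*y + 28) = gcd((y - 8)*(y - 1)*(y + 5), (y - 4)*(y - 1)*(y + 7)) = y - 1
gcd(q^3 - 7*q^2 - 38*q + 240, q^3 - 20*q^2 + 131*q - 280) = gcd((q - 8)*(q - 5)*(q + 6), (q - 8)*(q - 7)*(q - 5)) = q^2 - 13*q + 40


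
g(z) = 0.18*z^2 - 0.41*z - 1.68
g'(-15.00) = -5.81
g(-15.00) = 44.97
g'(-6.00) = -2.57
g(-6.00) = 7.26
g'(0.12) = -0.37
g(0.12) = -1.73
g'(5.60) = 1.61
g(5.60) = 1.67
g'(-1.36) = -0.90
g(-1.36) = -0.79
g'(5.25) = 1.48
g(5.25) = 1.13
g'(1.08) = -0.02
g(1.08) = -1.91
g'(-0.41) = -0.56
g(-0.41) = -1.48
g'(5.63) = 1.62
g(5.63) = 1.72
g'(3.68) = 0.91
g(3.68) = -0.75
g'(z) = 0.36*z - 0.41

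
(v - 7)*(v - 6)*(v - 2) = v^3 - 15*v^2 + 68*v - 84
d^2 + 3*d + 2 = (d + 1)*(d + 2)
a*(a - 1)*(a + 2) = a^3 + a^2 - 2*a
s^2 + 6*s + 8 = (s + 2)*(s + 4)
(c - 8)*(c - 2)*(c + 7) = c^3 - 3*c^2 - 54*c + 112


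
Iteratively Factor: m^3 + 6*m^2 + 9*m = (m + 3)*(m^2 + 3*m) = (m + 3)^2*(m)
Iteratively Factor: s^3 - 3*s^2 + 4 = (s + 1)*(s^2 - 4*s + 4) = (s - 2)*(s + 1)*(s - 2)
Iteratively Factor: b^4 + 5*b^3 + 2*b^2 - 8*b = (b + 2)*(b^3 + 3*b^2 - 4*b) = (b - 1)*(b + 2)*(b^2 + 4*b) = (b - 1)*(b + 2)*(b + 4)*(b)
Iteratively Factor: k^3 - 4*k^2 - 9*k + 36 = (k - 3)*(k^2 - k - 12) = (k - 3)*(k + 3)*(k - 4)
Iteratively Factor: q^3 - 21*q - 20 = (q - 5)*(q^2 + 5*q + 4) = (q - 5)*(q + 1)*(q + 4)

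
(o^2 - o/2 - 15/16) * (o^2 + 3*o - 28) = o^4 + 5*o^3/2 - 487*o^2/16 + 179*o/16 + 105/4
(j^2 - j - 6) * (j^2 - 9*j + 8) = j^4 - 10*j^3 + 11*j^2 + 46*j - 48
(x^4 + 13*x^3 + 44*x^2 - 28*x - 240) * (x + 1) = x^5 + 14*x^4 + 57*x^3 + 16*x^2 - 268*x - 240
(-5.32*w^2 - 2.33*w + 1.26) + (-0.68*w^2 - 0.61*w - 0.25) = -6.0*w^2 - 2.94*w + 1.01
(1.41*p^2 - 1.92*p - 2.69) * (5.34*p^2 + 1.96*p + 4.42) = 7.5294*p^4 - 7.4892*p^3 - 11.8956*p^2 - 13.7588*p - 11.8898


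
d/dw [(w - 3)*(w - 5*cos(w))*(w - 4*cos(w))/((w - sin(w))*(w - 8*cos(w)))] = ((3 - w)*(w - sin(w))*(w - 5*cos(w))*(w - 4*cos(w))*(8*sin(w) + 1) + (w - 3)*(w - 8*cos(w))*(w - 5*cos(w))*(w - 4*cos(w))*(cos(w) - 1) + (w - sin(w))*(w - 8*cos(w))*((w - 3)*(w - 5*cos(w))*(4*sin(w) + 1) + (w - 3)*(w - 4*cos(w))*(5*sin(w) + 1) + (w - 5*cos(w))*(w - 4*cos(w))))/((w - sin(w))^2*(w - 8*cos(w))^2)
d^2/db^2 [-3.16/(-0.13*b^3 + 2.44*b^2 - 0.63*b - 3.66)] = ((15.4208 - 2.4648*b)*(0.13*b^3 - 2.44*b^2 + 0.63*b + 3.66) + 3.16*(0.39*b^2 - 4.88*b + 0.63)*(0.78*b^2 - 9.76*b + 1.26))/(0.13*b^3 - 2.44*b^2 + 0.63*b + 3.66)^3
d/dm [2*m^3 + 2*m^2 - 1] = 2*m*(3*m + 2)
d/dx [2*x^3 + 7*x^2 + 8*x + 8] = 6*x^2 + 14*x + 8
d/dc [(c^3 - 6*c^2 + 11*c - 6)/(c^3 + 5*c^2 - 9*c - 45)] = (11*c^2 + 26*c - 61)/(c^4 + 16*c^3 + 94*c^2 + 240*c + 225)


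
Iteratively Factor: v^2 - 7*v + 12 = (v - 4)*(v - 3)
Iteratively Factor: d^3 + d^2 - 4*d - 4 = (d + 1)*(d^2 - 4) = (d + 1)*(d + 2)*(d - 2)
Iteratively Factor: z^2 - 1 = (z + 1)*(z - 1)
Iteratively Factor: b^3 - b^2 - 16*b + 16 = (b - 4)*(b^2 + 3*b - 4) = (b - 4)*(b - 1)*(b + 4)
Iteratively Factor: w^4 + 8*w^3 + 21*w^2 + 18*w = (w + 3)*(w^3 + 5*w^2 + 6*w) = (w + 3)^2*(w^2 + 2*w) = w*(w + 3)^2*(w + 2)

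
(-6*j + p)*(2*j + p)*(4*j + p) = -48*j^3 - 28*j^2*p + p^3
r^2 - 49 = (r - 7)*(r + 7)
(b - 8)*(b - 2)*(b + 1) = b^3 - 9*b^2 + 6*b + 16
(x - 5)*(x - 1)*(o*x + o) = o*x^3 - 5*o*x^2 - o*x + 5*o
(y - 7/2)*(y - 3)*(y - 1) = y^3 - 15*y^2/2 + 17*y - 21/2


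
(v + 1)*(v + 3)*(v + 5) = v^3 + 9*v^2 + 23*v + 15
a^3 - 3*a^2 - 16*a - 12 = (a - 6)*(a + 1)*(a + 2)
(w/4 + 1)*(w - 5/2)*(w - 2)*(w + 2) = w^4/4 + 3*w^3/8 - 7*w^2/2 - 3*w/2 + 10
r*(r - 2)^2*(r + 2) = r^4 - 2*r^3 - 4*r^2 + 8*r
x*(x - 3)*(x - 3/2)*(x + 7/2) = x^4 - x^3 - 45*x^2/4 + 63*x/4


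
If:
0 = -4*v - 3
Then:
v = -3/4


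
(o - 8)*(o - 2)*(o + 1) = o^3 - 9*o^2 + 6*o + 16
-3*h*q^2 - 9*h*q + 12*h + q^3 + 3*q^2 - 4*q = (-3*h + q)*(q - 1)*(q + 4)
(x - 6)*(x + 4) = x^2 - 2*x - 24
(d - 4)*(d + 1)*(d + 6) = d^3 + 3*d^2 - 22*d - 24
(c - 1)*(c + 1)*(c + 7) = c^3 + 7*c^2 - c - 7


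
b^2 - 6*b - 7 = (b - 7)*(b + 1)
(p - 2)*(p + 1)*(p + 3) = p^3 + 2*p^2 - 5*p - 6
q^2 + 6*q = q*(q + 6)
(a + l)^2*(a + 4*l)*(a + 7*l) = a^4 + 13*a^3*l + 51*a^2*l^2 + 67*a*l^3 + 28*l^4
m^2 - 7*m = m*(m - 7)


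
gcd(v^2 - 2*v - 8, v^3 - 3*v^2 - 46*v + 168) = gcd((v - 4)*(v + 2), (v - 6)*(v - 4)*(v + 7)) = v - 4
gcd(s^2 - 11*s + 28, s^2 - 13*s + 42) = s - 7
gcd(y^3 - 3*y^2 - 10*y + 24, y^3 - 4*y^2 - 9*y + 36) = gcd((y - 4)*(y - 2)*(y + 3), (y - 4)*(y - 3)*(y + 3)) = y^2 - y - 12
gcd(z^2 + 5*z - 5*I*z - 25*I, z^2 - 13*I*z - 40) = z - 5*I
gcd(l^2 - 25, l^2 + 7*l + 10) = l + 5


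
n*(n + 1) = n^2 + n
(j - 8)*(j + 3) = j^2 - 5*j - 24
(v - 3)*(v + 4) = v^2 + v - 12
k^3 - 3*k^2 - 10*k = k*(k - 5)*(k + 2)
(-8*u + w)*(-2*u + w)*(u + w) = 16*u^3 + 6*u^2*w - 9*u*w^2 + w^3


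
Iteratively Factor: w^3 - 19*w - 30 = (w - 5)*(w^2 + 5*w + 6) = (w - 5)*(w + 3)*(w + 2)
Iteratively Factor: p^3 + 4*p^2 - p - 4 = (p + 1)*(p^2 + 3*p - 4) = (p + 1)*(p + 4)*(p - 1)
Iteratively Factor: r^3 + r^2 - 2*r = (r + 2)*(r^2 - r) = (r - 1)*(r + 2)*(r)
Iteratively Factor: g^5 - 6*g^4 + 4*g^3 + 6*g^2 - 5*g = (g - 1)*(g^4 - 5*g^3 - g^2 + 5*g) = g*(g - 1)*(g^3 - 5*g^2 - g + 5) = g*(g - 1)^2*(g^2 - 4*g - 5) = g*(g - 1)^2*(g + 1)*(g - 5)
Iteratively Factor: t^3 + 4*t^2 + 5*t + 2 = (t + 2)*(t^2 + 2*t + 1) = (t + 1)*(t + 2)*(t + 1)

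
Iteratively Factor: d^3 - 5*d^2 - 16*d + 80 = (d + 4)*(d^2 - 9*d + 20) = (d - 4)*(d + 4)*(d - 5)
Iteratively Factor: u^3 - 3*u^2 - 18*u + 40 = (u - 5)*(u^2 + 2*u - 8) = (u - 5)*(u - 2)*(u + 4)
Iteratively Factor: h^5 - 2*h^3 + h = (h - 1)*(h^4 + h^3 - h^2 - h) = (h - 1)*(h + 1)*(h^3 - h) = (h - 1)*(h + 1)^2*(h^2 - h) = h*(h - 1)*(h + 1)^2*(h - 1)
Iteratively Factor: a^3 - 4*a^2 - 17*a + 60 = (a - 5)*(a^2 + a - 12) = (a - 5)*(a + 4)*(a - 3)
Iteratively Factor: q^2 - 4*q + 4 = (q - 2)*(q - 2)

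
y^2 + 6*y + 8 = (y + 2)*(y + 4)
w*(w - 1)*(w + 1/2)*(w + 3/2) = w^4 + w^3 - 5*w^2/4 - 3*w/4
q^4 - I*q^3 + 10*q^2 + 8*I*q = q*(q - 4*I)*(q + I)*(q + 2*I)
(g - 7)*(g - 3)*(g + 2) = g^3 - 8*g^2 + g + 42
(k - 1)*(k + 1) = k^2 - 1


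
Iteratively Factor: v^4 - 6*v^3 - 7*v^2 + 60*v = (v - 4)*(v^3 - 2*v^2 - 15*v) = (v - 5)*(v - 4)*(v^2 + 3*v) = v*(v - 5)*(v - 4)*(v + 3)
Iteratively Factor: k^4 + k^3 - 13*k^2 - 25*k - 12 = (k + 3)*(k^3 - 2*k^2 - 7*k - 4) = (k + 1)*(k + 3)*(k^2 - 3*k - 4) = (k - 4)*(k + 1)*(k + 3)*(k + 1)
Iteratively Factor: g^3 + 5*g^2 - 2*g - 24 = (g - 2)*(g^2 + 7*g + 12) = (g - 2)*(g + 4)*(g + 3)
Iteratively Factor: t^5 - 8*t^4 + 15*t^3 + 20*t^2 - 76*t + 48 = (t + 2)*(t^4 - 10*t^3 + 35*t^2 - 50*t + 24) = (t - 2)*(t + 2)*(t^3 - 8*t^2 + 19*t - 12) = (t - 4)*(t - 2)*(t + 2)*(t^2 - 4*t + 3) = (t - 4)*(t - 3)*(t - 2)*(t + 2)*(t - 1)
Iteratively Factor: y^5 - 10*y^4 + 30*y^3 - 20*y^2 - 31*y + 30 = (y - 5)*(y^4 - 5*y^3 + 5*y^2 + 5*y - 6) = (y - 5)*(y - 1)*(y^3 - 4*y^2 + y + 6) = (y - 5)*(y - 3)*(y - 1)*(y^2 - y - 2) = (y - 5)*(y - 3)*(y - 1)*(y + 1)*(y - 2)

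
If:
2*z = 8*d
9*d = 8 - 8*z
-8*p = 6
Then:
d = 8/41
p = -3/4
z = 32/41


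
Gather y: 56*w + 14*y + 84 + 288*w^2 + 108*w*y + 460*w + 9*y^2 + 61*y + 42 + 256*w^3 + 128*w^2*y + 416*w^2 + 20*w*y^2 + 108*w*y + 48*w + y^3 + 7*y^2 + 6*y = 256*w^3 + 704*w^2 + 564*w + y^3 + y^2*(20*w + 16) + y*(128*w^2 + 216*w + 81) + 126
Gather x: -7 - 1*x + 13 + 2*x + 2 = x + 8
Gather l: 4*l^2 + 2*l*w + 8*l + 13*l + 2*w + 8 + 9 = 4*l^2 + l*(2*w + 21) + 2*w + 17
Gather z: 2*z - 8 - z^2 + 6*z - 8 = -z^2 + 8*z - 16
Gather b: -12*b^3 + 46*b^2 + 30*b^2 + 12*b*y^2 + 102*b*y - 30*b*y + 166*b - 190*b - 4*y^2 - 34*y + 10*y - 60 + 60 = -12*b^3 + 76*b^2 + b*(12*y^2 + 72*y - 24) - 4*y^2 - 24*y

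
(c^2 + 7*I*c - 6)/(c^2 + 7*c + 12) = (c^2 + 7*I*c - 6)/(c^2 + 7*c + 12)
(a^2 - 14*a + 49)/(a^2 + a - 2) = (a^2 - 14*a + 49)/(a^2 + a - 2)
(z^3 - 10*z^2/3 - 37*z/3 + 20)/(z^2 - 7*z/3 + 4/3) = (z^2 - 2*z - 15)/(z - 1)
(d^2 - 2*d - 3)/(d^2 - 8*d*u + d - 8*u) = (3 - d)/(-d + 8*u)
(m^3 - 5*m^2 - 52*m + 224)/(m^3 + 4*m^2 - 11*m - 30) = (m^3 - 5*m^2 - 52*m + 224)/(m^3 + 4*m^2 - 11*m - 30)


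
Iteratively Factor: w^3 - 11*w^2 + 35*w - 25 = (w - 1)*(w^2 - 10*w + 25) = (w - 5)*(w - 1)*(w - 5)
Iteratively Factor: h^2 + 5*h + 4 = (h + 1)*(h + 4)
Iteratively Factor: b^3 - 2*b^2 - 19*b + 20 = (b + 4)*(b^2 - 6*b + 5) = (b - 5)*(b + 4)*(b - 1)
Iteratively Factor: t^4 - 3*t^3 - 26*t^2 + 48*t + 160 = (t - 5)*(t^3 + 2*t^2 - 16*t - 32) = (t - 5)*(t - 4)*(t^2 + 6*t + 8) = (t - 5)*(t - 4)*(t + 4)*(t + 2)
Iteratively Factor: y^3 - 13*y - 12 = (y + 3)*(y^2 - 3*y - 4) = (y + 1)*(y + 3)*(y - 4)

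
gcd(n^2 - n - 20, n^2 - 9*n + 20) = n - 5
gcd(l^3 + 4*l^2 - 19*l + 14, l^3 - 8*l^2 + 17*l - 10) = l^2 - 3*l + 2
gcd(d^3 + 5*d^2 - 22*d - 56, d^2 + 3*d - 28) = d^2 + 3*d - 28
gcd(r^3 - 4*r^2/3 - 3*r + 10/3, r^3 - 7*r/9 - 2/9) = r - 1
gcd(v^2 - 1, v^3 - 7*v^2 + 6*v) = v - 1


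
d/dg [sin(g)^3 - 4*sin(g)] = (3*sin(g)^2 - 4)*cos(g)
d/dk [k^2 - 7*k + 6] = 2*k - 7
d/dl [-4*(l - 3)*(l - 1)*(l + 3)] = -12*l^2 + 8*l + 36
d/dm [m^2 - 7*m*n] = 2*m - 7*n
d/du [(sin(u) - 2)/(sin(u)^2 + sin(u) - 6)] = -cos(u)/(sin(u) + 3)^2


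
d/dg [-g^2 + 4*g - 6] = 4 - 2*g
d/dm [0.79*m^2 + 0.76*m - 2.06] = 1.58*m + 0.76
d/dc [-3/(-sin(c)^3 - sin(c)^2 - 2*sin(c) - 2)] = 3*(-2*sin(c) + 3*cos(c)^2 - 5)*cos(c)/((sin(c) + 1)^2*(sin(c)^2 + 2)^2)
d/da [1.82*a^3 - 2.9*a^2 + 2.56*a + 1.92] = 5.46*a^2 - 5.8*a + 2.56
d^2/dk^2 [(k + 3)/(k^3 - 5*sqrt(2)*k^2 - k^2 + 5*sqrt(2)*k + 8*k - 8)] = 2*((k + 3)*(3*k^2 - 10*sqrt(2)*k - 2*k + 5*sqrt(2) + 8)^2 + (-3*k^2 + 2*k + 10*sqrt(2)*k + (k + 3)*(-3*k + 1 + 5*sqrt(2)) - 8 - 5*sqrt(2))*(k^3 - 5*sqrt(2)*k^2 - k^2 + 5*sqrt(2)*k + 8*k - 8))/(k^3 - 5*sqrt(2)*k^2 - k^2 + 5*sqrt(2)*k + 8*k - 8)^3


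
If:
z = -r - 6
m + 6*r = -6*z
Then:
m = 36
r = -z - 6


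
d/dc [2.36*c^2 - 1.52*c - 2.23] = 4.72*c - 1.52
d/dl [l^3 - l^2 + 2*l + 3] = 3*l^2 - 2*l + 2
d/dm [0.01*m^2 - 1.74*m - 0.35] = 0.02*m - 1.74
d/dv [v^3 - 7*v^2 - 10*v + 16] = 3*v^2 - 14*v - 10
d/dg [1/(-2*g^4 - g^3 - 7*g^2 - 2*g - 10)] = (8*g^3 + 3*g^2 + 14*g + 2)/(2*g^4 + g^3 + 7*g^2 + 2*g + 10)^2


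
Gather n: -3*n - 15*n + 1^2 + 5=6 - 18*n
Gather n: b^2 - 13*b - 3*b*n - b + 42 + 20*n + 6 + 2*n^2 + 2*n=b^2 - 14*b + 2*n^2 + n*(22 - 3*b) + 48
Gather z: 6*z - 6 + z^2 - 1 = z^2 + 6*z - 7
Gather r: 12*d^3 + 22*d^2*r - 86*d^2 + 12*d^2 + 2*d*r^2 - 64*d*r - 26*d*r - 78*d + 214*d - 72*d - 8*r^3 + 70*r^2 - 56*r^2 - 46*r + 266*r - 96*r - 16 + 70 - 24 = 12*d^3 - 74*d^2 + 64*d - 8*r^3 + r^2*(2*d + 14) + r*(22*d^2 - 90*d + 124) + 30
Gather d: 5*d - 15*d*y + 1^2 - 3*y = d*(5 - 15*y) - 3*y + 1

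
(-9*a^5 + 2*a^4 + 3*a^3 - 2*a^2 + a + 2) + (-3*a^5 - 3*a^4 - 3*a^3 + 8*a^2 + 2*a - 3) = -12*a^5 - a^4 + 6*a^2 + 3*a - 1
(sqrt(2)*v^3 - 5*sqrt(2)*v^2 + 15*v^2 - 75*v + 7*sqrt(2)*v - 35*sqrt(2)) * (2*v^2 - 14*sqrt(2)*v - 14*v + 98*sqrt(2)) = 2*sqrt(2)*v^5 - 24*sqrt(2)*v^4 + 2*v^4 - 126*sqrt(2)*v^3 - 24*v^3 - 126*v^2 + 2352*sqrt(2)*v^2 - 6860*sqrt(2)*v + 2352*v - 6860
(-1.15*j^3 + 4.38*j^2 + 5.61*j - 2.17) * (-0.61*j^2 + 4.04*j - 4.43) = 0.7015*j^5 - 7.3178*j^4 + 19.3676*j^3 + 4.5847*j^2 - 33.6191*j + 9.6131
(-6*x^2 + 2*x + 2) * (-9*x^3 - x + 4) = 54*x^5 - 18*x^4 - 12*x^3 - 26*x^2 + 6*x + 8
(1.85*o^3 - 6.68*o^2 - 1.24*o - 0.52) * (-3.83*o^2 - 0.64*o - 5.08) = -7.0855*o^5 + 24.4004*o^4 - 0.373600000000001*o^3 + 36.7196*o^2 + 6.632*o + 2.6416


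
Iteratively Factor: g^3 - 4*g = (g)*(g^2 - 4) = g*(g + 2)*(g - 2)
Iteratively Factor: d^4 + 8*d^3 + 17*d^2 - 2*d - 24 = (d + 2)*(d^3 + 6*d^2 + 5*d - 12) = (d + 2)*(d + 3)*(d^2 + 3*d - 4) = (d + 2)*(d + 3)*(d + 4)*(d - 1)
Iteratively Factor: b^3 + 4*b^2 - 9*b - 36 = (b + 4)*(b^2 - 9) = (b + 3)*(b + 4)*(b - 3)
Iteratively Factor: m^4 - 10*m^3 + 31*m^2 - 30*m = (m)*(m^3 - 10*m^2 + 31*m - 30) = m*(m - 5)*(m^2 - 5*m + 6) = m*(m - 5)*(m - 3)*(m - 2)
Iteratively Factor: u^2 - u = (u - 1)*(u)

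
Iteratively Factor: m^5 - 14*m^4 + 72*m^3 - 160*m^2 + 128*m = (m - 4)*(m^4 - 10*m^3 + 32*m^2 - 32*m) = (m - 4)^2*(m^3 - 6*m^2 + 8*m) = m*(m - 4)^2*(m^2 - 6*m + 8) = m*(m - 4)^3*(m - 2)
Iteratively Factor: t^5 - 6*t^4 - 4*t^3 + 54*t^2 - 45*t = (t - 3)*(t^4 - 3*t^3 - 13*t^2 + 15*t) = (t - 3)*(t - 1)*(t^3 - 2*t^2 - 15*t) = t*(t - 3)*(t - 1)*(t^2 - 2*t - 15) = t*(t - 3)*(t - 1)*(t + 3)*(t - 5)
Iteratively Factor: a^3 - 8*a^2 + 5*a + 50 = (a - 5)*(a^2 - 3*a - 10) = (a - 5)*(a + 2)*(a - 5)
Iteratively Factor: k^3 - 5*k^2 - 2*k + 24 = (k + 2)*(k^2 - 7*k + 12) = (k - 4)*(k + 2)*(k - 3)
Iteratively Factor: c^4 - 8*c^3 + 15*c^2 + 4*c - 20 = (c + 1)*(c^3 - 9*c^2 + 24*c - 20) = (c - 2)*(c + 1)*(c^2 - 7*c + 10) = (c - 2)^2*(c + 1)*(c - 5)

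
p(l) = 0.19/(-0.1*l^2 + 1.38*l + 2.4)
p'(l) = 0.19*(0.2*l - 1.38)/(-0.1*l^2 + 1.38*l + 2.4)^2 = (0.038*l - 0.2622)/(-0.1*l^2 + 1.38*l + 2.4)^2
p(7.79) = 0.03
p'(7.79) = 0.00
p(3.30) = 0.03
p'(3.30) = -0.00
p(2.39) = 0.04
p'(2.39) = -0.01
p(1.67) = 0.04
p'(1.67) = -0.01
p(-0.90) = 0.18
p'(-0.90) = -0.26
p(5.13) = 0.03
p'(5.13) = -0.00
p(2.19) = 0.04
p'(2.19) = -0.01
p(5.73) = 0.03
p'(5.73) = -0.00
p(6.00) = 0.03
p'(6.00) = -0.00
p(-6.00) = -0.02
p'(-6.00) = -0.01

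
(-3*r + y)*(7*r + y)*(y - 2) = -21*r^2*y + 42*r^2 + 4*r*y^2 - 8*r*y + y^3 - 2*y^2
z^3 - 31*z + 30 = (z - 5)*(z - 1)*(z + 6)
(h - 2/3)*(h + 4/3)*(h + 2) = h^3 + 8*h^2/3 + 4*h/9 - 16/9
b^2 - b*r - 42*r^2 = (b - 7*r)*(b + 6*r)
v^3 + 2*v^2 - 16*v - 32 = (v - 4)*(v + 2)*(v + 4)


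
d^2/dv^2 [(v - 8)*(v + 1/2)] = 2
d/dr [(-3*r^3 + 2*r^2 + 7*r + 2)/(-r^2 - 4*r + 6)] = (3*r^4 + 24*r^3 - 55*r^2 + 28*r + 50)/(r^4 + 8*r^3 + 4*r^2 - 48*r + 36)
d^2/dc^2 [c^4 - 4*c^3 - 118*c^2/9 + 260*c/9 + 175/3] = 12*c^2 - 24*c - 236/9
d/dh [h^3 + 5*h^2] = h*(3*h + 10)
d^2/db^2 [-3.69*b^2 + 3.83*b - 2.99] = -7.38000000000000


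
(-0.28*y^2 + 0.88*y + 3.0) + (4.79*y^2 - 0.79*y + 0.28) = 4.51*y^2 + 0.09*y + 3.28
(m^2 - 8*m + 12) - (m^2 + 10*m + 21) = -18*m - 9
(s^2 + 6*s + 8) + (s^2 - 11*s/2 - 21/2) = 2*s^2 + s/2 - 5/2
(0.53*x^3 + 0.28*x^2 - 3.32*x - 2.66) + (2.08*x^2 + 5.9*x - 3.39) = 0.53*x^3 + 2.36*x^2 + 2.58*x - 6.05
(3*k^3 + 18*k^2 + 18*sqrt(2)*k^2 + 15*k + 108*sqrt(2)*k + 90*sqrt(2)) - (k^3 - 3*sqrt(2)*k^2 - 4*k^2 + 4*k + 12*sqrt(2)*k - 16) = 2*k^3 + 22*k^2 + 21*sqrt(2)*k^2 + 11*k + 96*sqrt(2)*k + 16 + 90*sqrt(2)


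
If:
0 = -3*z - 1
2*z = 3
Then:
No Solution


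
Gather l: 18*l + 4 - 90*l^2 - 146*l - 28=-90*l^2 - 128*l - 24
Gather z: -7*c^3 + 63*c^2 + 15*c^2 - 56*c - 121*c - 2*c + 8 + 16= -7*c^3 + 78*c^2 - 179*c + 24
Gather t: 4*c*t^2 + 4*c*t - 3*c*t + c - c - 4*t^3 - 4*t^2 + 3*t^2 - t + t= c*t - 4*t^3 + t^2*(4*c - 1)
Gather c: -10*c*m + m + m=-10*c*m + 2*m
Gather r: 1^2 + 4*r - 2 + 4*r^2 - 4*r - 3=4*r^2 - 4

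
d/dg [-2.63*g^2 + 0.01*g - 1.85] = 0.01 - 5.26*g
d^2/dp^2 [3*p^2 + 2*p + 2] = 6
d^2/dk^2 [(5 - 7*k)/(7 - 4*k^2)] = 8*(16*k^2*(7*k - 5) + (5 - 21*k)*(4*k^2 - 7))/(4*k^2 - 7)^3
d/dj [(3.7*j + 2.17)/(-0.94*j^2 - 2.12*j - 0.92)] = (3.478*j^2 + 4.0796*j + 1.1964)/(0.8836*j^4 + 3.9856*j^3 + 6.224*j^2 + 3.9008*j + 0.8464)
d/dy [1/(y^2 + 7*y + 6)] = (-2*y - 7)/(y^2 + 7*y + 6)^2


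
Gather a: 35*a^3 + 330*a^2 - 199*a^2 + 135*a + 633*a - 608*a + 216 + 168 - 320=35*a^3 + 131*a^2 + 160*a + 64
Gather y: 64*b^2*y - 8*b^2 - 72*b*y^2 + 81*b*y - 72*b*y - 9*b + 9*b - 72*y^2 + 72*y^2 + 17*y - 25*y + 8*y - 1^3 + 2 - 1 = -8*b^2 - 72*b*y^2 + y*(64*b^2 + 9*b)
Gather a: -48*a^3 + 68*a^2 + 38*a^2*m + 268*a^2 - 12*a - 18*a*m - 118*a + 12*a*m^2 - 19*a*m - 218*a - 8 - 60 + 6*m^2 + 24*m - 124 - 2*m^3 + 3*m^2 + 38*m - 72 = -48*a^3 + a^2*(38*m + 336) + a*(12*m^2 - 37*m - 348) - 2*m^3 + 9*m^2 + 62*m - 264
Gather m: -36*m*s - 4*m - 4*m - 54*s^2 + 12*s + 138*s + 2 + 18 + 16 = m*(-36*s - 8) - 54*s^2 + 150*s + 36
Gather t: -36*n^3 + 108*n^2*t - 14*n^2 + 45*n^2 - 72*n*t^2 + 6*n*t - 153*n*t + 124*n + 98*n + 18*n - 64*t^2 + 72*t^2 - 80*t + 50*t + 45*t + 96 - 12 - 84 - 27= -36*n^3 + 31*n^2 + 240*n + t^2*(8 - 72*n) + t*(108*n^2 - 147*n + 15) - 27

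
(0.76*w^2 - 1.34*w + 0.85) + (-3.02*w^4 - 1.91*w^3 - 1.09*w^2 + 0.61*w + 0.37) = -3.02*w^4 - 1.91*w^3 - 0.33*w^2 - 0.73*w + 1.22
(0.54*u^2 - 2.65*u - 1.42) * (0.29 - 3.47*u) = -1.8738*u^3 + 9.3521*u^2 + 4.1589*u - 0.4118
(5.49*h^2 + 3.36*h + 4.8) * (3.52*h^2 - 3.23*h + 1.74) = 19.3248*h^4 - 5.9055*h^3 + 15.5958*h^2 - 9.6576*h + 8.352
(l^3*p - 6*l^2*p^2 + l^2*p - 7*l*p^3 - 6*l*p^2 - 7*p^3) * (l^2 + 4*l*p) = l^5*p - 2*l^4*p^2 + l^4*p - 31*l^3*p^3 - 2*l^3*p^2 - 28*l^2*p^4 - 31*l^2*p^3 - 28*l*p^4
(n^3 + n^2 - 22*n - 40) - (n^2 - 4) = n^3 - 22*n - 36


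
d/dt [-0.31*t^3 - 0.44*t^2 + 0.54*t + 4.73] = -0.93*t^2 - 0.88*t + 0.54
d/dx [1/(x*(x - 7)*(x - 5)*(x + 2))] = 2*(-2*x^3 + 15*x^2 - 11*x - 35)/(x^2*(x^6 - 20*x^5 + 122*x^4 - 80*x^3 - 1279*x^2 + 1540*x + 4900))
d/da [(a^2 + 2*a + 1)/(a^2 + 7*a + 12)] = (5*a^2 + 22*a + 17)/(a^4 + 14*a^3 + 73*a^2 + 168*a + 144)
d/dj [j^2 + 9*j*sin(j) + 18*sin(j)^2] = 9*j*cos(j) + 2*j + 9*sin(j) + 18*sin(2*j)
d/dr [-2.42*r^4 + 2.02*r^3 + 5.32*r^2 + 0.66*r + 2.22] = -9.68*r^3 + 6.06*r^2 + 10.64*r + 0.66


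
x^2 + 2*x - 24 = (x - 4)*(x + 6)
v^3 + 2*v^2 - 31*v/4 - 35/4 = (v - 5/2)*(v + 1)*(v + 7/2)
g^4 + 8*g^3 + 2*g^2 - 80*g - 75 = (g - 3)*(g + 1)*(g + 5)^2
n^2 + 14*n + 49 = (n + 7)^2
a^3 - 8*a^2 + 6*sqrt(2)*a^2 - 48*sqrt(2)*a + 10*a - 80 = (a - 8)*(a + sqrt(2))*(a + 5*sqrt(2))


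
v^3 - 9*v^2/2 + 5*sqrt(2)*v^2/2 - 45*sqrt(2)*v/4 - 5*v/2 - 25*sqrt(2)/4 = (v - 5)*(v + 1/2)*(v + 5*sqrt(2)/2)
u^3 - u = u*(u - 1)*(u + 1)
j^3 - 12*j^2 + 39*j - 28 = (j - 7)*(j - 4)*(j - 1)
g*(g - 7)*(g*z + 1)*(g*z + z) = g^4*z^2 - 6*g^3*z^2 + g^3*z - 7*g^2*z^2 - 6*g^2*z - 7*g*z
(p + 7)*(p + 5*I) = p^2 + 7*p + 5*I*p + 35*I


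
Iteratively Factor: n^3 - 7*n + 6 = (n + 3)*(n^2 - 3*n + 2) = (n - 1)*(n + 3)*(n - 2)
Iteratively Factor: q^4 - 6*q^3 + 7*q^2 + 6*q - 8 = (q - 4)*(q^3 - 2*q^2 - q + 2) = (q - 4)*(q + 1)*(q^2 - 3*q + 2) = (q - 4)*(q - 2)*(q + 1)*(q - 1)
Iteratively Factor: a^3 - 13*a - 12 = (a - 4)*(a^2 + 4*a + 3) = (a - 4)*(a + 1)*(a + 3)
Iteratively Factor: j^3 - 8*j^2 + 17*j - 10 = (j - 1)*(j^2 - 7*j + 10) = (j - 2)*(j - 1)*(j - 5)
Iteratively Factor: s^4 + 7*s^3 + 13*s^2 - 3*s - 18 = (s + 3)*(s^3 + 4*s^2 + s - 6) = (s - 1)*(s + 3)*(s^2 + 5*s + 6) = (s - 1)*(s + 2)*(s + 3)*(s + 3)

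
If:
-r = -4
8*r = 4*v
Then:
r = 4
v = 8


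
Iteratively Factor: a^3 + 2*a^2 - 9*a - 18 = (a - 3)*(a^2 + 5*a + 6) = (a - 3)*(a + 3)*(a + 2)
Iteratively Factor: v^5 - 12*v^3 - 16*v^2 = (v + 2)*(v^4 - 2*v^3 - 8*v^2) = v*(v + 2)*(v^3 - 2*v^2 - 8*v) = v*(v - 4)*(v + 2)*(v^2 + 2*v) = v^2*(v - 4)*(v + 2)*(v + 2)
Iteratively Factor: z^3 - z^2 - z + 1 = (z - 1)*(z^2 - 1) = (z - 1)*(z + 1)*(z - 1)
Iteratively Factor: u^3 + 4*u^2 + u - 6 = (u + 3)*(u^2 + u - 2) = (u + 2)*(u + 3)*(u - 1)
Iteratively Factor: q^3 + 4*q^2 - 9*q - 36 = (q + 3)*(q^2 + q - 12) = (q + 3)*(q + 4)*(q - 3)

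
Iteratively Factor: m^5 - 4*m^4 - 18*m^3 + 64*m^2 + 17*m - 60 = (m - 1)*(m^4 - 3*m^3 - 21*m^2 + 43*m + 60) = (m - 3)*(m - 1)*(m^3 - 21*m - 20) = (m - 5)*(m - 3)*(m - 1)*(m^2 + 5*m + 4) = (m - 5)*(m - 3)*(m - 1)*(m + 1)*(m + 4)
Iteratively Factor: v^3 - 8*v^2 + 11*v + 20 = (v - 5)*(v^2 - 3*v - 4) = (v - 5)*(v + 1)*(v - 4)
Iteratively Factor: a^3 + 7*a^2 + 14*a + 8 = (a + 4)*(a^2 + 3*a + 2) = (a + 1)*(a + 4)*(a + 2)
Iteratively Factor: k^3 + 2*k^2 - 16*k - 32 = (k + 2)*(k^2 - 16) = (k - 4)*(k + 2)*(k + 4)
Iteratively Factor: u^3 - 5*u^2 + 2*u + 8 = (u - 2)*(u^2 - 3*u - 4) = (u - 4)*(u - 2)*(u + 1)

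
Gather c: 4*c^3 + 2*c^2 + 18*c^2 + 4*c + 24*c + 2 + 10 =4*c^3 + 20*c^2 + 28*c + 12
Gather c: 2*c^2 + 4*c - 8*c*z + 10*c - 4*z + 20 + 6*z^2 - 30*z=2*c^2 + c*(14 - 8*z) + 6*z^2 - 34*z + 20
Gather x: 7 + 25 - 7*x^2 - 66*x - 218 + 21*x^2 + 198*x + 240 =14*x^2 + 132*x + 54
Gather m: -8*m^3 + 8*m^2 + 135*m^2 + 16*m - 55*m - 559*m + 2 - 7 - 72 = -8*m^3 + 143*m^2 - 598*m - 77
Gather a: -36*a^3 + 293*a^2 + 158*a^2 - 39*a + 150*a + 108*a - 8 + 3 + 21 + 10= -36*a^3 + 451*a^2 + 219*a + 26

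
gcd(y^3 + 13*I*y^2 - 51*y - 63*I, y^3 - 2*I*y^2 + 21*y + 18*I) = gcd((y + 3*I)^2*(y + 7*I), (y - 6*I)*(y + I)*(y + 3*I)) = y + 3*I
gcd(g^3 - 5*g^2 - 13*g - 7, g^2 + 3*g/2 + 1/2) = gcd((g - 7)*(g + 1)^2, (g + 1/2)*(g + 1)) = g + 1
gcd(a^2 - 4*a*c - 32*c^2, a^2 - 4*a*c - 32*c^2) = a^2 - 4*a*c - 32*c^2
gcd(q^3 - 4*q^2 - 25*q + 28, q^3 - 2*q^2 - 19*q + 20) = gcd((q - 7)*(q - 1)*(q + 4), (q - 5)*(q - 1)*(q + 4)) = q^2 + 3*q - 4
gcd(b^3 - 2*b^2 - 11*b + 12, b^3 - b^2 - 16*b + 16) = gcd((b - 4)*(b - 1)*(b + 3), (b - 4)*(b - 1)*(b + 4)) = b^2 - 5*b + 4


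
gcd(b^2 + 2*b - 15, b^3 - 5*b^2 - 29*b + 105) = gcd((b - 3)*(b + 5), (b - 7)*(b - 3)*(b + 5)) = b^2 + 2*b - 15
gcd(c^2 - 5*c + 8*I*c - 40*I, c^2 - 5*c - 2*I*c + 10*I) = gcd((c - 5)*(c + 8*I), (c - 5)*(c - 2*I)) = c - 5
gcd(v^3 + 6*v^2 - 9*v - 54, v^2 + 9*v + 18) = v^2 + 9*v + 18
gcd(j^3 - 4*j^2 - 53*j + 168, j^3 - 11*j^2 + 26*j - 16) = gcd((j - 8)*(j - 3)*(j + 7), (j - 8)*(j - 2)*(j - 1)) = j - 8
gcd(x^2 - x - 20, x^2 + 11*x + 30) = 1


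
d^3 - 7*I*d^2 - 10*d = d*(d - 5*I)*(d - 2*I)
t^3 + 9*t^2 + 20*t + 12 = (t + 1)*(t + 2)*(t + 6)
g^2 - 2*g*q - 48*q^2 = (g - 8*q)*(g + 6*q)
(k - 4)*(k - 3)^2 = k^3 - 10*k^2 + 33*k - 36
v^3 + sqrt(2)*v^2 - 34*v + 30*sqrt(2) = (v - 3*sqrt(2))*(v - sqrt(2))*(v + 5*sqrt(2))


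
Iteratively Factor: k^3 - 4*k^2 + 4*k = (k)*(k^2 - 4*k + 4) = k*(k - 2)*(k - 2)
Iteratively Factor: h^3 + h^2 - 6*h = (h + 3)*(h^2 - 2*h) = (h - 2)*(h + 3)*(h)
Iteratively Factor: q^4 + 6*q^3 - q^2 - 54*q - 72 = (q + 4)*(q^3 + 2*q^2 - 9*q - 18) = (q + 3)*(q + 4)*(q^2 - q - 6) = (q - 3)*(q + 3)*(q + 4)*(q + 2)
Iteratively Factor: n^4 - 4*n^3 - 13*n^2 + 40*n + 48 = (n - 4)*(n^3 - 13*n - 12) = (n - 4)^2*(n^2 + 4*n + 3) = (n - 4)^2*(n + 1)*(n + 3)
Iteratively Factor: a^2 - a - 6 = (a + 2)*(a - 3)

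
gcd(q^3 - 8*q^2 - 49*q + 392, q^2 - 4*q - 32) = q - 8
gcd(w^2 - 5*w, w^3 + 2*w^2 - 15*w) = w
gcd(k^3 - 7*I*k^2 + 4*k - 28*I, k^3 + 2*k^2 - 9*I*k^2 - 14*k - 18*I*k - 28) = k^2 - 9*I*k - 14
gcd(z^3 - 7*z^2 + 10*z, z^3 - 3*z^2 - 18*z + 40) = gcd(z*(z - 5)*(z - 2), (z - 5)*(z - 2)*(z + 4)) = z^2 - 7*z + 10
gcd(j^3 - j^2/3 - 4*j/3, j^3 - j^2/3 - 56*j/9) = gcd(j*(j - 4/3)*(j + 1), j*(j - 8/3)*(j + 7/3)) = j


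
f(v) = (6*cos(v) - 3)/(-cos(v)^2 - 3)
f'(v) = -2*(6*cos(v) - 3)*sin(v)*cos(v)/(-cos(v)^2 - 3)^2 - 6*sin(v)/(-cos(v)^2 - 3)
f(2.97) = 2.24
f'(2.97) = 0.07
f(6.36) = -0.75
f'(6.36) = 0.09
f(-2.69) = 2.20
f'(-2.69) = -0.23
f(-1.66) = 1.18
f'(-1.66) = -1.92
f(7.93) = 1.15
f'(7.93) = 1.93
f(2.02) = 1.76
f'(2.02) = 1.26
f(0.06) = -0.75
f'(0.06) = 0.07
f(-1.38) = 0.61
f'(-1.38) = -2.02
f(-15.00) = 2.11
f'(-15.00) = -0.51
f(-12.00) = -0.56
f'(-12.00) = 0.73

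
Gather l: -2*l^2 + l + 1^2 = -2*l^2 + l + 1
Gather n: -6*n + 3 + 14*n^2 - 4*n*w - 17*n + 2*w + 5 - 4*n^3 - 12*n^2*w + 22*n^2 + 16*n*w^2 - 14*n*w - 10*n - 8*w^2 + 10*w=-4*n^3 + n^2*(36 - 12*w) + n*(16*w^2 - 18*w - 33) - 8*w^2 + 12*w + 8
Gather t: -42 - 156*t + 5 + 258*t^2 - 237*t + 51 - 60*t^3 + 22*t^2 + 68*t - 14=-60*t^3 + 280*t^2 - 325*t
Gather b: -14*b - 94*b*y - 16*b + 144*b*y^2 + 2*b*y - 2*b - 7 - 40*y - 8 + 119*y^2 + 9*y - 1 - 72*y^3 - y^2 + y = b*(144*y^2 - 92*y - 32) - 72*y^3 + 118*y^2 - 30*y - 16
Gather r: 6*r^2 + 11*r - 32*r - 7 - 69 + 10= 6*r^2 - 21*r - 66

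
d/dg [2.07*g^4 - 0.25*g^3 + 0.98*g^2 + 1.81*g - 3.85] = 8.28*g^3 - 0.75*g^2 + 1.96*g + 1.81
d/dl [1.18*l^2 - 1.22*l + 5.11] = 2.36*l - 1.22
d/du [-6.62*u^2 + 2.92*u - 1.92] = 2.92 - 13.24*u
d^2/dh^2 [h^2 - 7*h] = 2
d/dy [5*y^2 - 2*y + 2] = 10*y - 2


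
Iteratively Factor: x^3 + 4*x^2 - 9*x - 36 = (x + 4)*(x^2 - 9) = (x - 3)*(x + 4)*(x + 3)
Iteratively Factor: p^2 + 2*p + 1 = (p + 1)*(p + 1)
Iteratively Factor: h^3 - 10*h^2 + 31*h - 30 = (h - 2)*(h^2 - 8*h + 15) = (h - 5)*(h - 2)*(h - 3)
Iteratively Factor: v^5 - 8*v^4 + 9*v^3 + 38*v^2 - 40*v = (v)*(v^4 - 8*v^3 + 9*v^2 + 38*v - 40) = v*(v - 1)*(v^3 - 7*v^2 + 2*v + 40) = v*(v - 5)*(v - 1)*(v^2 - 2*v - 8) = v*(v - 5)*(v - 4)*(v - 1)*(v + 2)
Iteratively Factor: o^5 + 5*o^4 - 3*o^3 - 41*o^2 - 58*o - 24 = (o + 4)*(o^4 + o^3 - 7*o^2 - 13*o - 6) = (o - 3)*(o + 4)*(o^3 + 4*o^2 + 5*o + 2) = (o - 3)*(o + 1)*(o + 4)*(o^2 + 3*o + 2) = (o - 3)*(o + 1)^2*(o + 4)*(o + 2)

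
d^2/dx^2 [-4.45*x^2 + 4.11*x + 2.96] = -8.90000000000000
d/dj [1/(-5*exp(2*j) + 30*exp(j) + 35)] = 2*(exp(j) - 3)*exp(j)/(5*(-exp(2*j) + 6*exp(j) + 7)^2)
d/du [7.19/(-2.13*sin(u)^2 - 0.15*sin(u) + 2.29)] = (30.6294*sin(u) + 1.0785)*cos(u)/(2.13*sin(u)^2 + 0.15*sin(u) - 2.29)^2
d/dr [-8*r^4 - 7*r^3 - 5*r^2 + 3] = r*(-32*r^2 - 21*r - 10)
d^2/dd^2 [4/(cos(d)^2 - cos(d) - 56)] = 4*(4*sin(d)^4 - 227*sin(d)^2 - 209*cos(d)/4 - 3*cos(3*d)/4 + 109)/(sin(d)^2 + cos(d) + 55)^3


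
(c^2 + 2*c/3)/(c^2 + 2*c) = (c + 2/3)/(c + 2)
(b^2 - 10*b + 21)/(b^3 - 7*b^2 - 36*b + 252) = (b - 3)/(b^2 - 36)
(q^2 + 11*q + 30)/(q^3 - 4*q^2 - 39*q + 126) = (q + 5)/(q^2 - 10*q + 21)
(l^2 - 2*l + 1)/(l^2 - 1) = (l - 1)/(l + 1)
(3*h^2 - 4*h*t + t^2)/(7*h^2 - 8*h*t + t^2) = (-3*h + t)/(-7*h + t)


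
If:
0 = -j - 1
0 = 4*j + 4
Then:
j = -1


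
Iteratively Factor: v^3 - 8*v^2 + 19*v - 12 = (v - 3)*(v^2 - 5*v + 4) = (v - 4)*(v - 3)*(v - 1)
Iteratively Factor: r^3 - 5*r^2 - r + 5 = (r - 5)*(r^2 - 1) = (r - 5)*(r - 1)*(r + 1)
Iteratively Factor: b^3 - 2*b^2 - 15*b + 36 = (b + 4)*(b^2 - 6*b + 9) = (b - 3)*(b + 4)*(b - 3)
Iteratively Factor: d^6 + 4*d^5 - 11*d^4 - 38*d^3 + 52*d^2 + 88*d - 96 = (d - 1)*(d^5 + 5*d^4 - 6*d^3 - 44*d^2 + 8*d + 96) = (d - 2)*(d - 1)*(d^4 + 7*d^3 + 8*d^2 - 28*d - 48) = (d - 2)*(d - 1)*(d + 2)*(d^3 + 5*d^2 - 2*d - 24) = (d - 2)*(d - 1)*(d + 2)*(d + 3)*(d^2 + 2*d - 8) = (d - 2)*(d - 1)*(d + 2)*(d + 3)*(d + 4)*(d - 2)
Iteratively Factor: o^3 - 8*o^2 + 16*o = (o)*(o^2 - 8*o + 16) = o*(o - 4)*(o - 4)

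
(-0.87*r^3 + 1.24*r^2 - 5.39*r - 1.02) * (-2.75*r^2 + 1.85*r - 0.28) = 2.3925*r^5 - 5.0195*r^4 + 17.3601*r^3 - 7.5137*r^2 - 0.3778*r + 0.2856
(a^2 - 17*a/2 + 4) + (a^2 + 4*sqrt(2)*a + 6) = 2*a^2 - 17*a/2 + 4*sqrt(2)*a + 10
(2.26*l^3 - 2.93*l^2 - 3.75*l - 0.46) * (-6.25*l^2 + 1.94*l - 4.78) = -14.125*l^5 + 22.6969*l^4 + 6.9505*l^3 + 9.6054*l^2 + 17.0326*l + 2.1988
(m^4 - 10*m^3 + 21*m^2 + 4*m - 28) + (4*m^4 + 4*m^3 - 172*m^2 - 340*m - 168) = 5*m^4 - 6*m^3 - 151*m^2 - 336*m - 196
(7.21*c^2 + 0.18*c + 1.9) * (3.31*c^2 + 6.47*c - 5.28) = 23.8651*c^4 + 47.2445*c^3 - 30.6152*c^2 + 11.3426*c - 10.032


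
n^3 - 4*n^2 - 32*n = n*(n - 8)*(n + 4)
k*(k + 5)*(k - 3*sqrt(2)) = k^3 - 3*sqrt(2)*k^2 + 5*k^2 - 15*sqrt(2)*k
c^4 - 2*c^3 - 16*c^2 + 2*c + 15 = (c - 5)*(c - 1)*(c + 1)*(c + 3)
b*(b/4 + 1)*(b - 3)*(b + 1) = b^4/4 + b^3/2 - 11*b^2/4 - 3*b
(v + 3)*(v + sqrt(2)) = v^2 + sqrt(2)*v + 3*v + 3*sqrt(2)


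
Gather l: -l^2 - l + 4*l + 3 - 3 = -l^2 + 3*l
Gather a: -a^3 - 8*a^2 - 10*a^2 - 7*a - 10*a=-a^3 - 18*a^2 - 17*a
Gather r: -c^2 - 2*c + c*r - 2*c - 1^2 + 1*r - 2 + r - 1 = -c^2 - 4*c + r*(c + 2) - 4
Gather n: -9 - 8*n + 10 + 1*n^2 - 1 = n^2 - 8*n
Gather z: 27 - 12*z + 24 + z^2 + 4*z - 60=z^2 - 8*z - 9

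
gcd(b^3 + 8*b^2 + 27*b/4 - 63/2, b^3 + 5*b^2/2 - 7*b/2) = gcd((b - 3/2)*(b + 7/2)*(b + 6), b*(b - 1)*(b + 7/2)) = b + 7/2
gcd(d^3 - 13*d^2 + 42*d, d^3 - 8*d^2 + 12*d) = d^2 - 6*d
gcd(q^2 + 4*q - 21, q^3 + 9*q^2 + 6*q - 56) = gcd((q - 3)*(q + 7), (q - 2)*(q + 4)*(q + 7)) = q + 7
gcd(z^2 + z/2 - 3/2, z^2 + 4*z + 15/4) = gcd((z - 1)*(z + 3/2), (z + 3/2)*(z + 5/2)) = z + 3/2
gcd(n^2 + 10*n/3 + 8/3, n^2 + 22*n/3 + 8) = n + 4/3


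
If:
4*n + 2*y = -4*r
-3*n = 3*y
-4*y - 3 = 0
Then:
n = 3/4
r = -3/8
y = -3/4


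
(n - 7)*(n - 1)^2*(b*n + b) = b*n^4 - 8*b*n^3 + 6*b*n^2 + 8*b*n - 7*b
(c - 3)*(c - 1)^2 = c^3 - 5*c^2 + 7*c - 3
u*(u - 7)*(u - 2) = u^3 - 9*u^2 + 14*u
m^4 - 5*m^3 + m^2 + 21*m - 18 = (m - 3)^2*(m - 1)*(m + 2)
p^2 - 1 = (p - 1)*(p + 1)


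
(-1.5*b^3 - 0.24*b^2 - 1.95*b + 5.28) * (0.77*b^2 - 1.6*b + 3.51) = -1.155*b^5 + 2.2152*b^4 - 6.3825*b^3 + 6.3432*b^2 - 15.2925*b + 18.5328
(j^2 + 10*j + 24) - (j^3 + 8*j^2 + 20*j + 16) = -j^3 - 7*j^2 - 10*j + 8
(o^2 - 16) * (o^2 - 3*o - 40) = o^4 - 3*o^3 - 56*o^2 + 48*o + 640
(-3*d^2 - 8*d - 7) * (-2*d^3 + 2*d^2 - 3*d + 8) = 6*d^5 + 10*d^4 + 7*d^3 - 14*d^2 - 43*d - 56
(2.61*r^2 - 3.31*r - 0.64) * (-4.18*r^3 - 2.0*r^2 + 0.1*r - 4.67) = -10.9098*r^5 + 8.6158*r^4 + 9.5562*r^3 - 11.2397*r^2 + 15.3937*r + 2.9888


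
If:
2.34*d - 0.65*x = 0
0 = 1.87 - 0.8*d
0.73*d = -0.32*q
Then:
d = 2.34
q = -5.33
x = 8.42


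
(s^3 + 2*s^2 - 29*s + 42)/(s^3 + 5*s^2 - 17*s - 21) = (s - 2)/(s + 1)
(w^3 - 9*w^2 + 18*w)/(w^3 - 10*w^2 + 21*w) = (w - 6)/(w - 7)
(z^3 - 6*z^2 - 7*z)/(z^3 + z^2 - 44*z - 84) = z*(z + 1)/(z^2 + 8*z + 12)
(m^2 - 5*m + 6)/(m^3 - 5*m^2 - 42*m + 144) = (m - 2)/(m^2 - 2*m - 48)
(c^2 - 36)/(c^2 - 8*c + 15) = (c^2 - 36)/(c^2 - 8*c + 15)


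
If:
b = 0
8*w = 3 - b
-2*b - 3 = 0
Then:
No Solution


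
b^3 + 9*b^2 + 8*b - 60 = (b - 2)*(b + 5)*(b + 6)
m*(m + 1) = m^2 + m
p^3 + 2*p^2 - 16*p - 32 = (p - 4)*(p + 2)*(p + 4)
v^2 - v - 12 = (v - 4)*(v + 3)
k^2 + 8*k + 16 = (k + 4)^2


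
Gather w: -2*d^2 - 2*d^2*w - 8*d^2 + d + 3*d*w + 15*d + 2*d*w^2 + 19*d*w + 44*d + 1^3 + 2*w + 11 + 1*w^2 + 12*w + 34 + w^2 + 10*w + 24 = -10*d^2 + 60*d + w^2*(2*d + 2) + w*(-2*d^2 + 22*d + 24) + 70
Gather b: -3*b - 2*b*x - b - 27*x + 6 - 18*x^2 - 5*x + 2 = b*(-2*x - 4) - 18*x^2 - 32*x + 8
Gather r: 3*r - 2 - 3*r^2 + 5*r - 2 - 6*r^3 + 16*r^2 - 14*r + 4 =-6*r^3 + 13*r^2 - 6*r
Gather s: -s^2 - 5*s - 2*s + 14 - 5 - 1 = -s^2 - 7*s + 8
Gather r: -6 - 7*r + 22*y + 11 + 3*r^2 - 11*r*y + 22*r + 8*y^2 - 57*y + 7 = 3*r^2 + r*(15 - 11*y) + 8*y^2 - 35*y + 12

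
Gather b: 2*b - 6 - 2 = 2*b - 8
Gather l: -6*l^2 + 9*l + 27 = -6*l^2 + 9*l + 27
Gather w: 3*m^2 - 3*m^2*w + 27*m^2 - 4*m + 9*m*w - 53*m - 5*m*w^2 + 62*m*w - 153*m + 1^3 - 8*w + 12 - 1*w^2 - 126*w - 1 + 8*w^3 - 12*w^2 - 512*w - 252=30*m^2 - 210*m + 8*w^3 + w^2*(-5*m - 13) + w*(-3*m^2 + 71*m - 646) - 240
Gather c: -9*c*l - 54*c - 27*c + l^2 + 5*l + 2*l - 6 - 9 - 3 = c*(-9*l - 81) + l^2 + 7*l - 18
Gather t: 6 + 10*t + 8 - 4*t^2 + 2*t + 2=-4*t^2 + 12*t + 16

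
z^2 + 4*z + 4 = (z + 2)^2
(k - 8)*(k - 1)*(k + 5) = k^3 - 4*k^2 - 37*k + 40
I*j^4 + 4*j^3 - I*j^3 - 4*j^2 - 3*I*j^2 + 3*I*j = j*(j - 3*I)*(j - I)*(I*j - I)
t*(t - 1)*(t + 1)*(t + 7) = t^4 + 7*t^3 - t^2 - 7*t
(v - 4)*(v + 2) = v^2 - 2*v - 8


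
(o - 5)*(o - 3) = o^2 - 8*o + 15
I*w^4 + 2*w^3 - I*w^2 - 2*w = w*(w - 1)*(w - 2*I)*(I*w + I)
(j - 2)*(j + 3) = j^2 + j - 6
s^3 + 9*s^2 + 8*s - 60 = (s - 2)*(s + 5)*(s + 6)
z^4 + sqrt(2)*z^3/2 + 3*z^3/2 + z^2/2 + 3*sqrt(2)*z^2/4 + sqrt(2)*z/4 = z*(z + 1/2)*(z + 1)*(z + sqrt(2)/2)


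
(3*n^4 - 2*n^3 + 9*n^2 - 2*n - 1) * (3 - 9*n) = -27*n^5 + 27*n^4 - 87*n^3 + 45*n^2 + 3*n - 3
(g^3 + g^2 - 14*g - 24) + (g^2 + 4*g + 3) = g^3 + 2*g^2 - 10*g - 21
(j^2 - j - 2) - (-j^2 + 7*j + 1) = 2*j^2 - 8*j - 3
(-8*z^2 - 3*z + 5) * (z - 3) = -8*z^3 + 21*z^2 + 14*z - 15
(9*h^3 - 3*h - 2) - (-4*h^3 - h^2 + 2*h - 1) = 13*h^3 + h^2 - 5*h - 1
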